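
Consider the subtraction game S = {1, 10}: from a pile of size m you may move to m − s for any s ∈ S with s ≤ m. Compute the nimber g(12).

1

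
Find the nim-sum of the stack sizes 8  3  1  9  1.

2

In binary:
  1000  (8)
  0011  (3)
  0001  (1)
  1001  (9)
  0001  (1)
  ----
  0010  (2)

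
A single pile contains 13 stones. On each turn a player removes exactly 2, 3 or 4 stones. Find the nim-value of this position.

Compute g(0), g(1), … for moves {2, 3, 4}:
k:     0  1  2  3  4  5  6  7  8  9 10 11 12 13
g(k):  0  0  1  1  2  2  0  0  1  1  2  2  0  0
So g(13) = 0.

0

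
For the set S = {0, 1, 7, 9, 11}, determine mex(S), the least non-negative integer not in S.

The values 0, 1 are all present; 2 is the first non-negative integer missing from the set.

2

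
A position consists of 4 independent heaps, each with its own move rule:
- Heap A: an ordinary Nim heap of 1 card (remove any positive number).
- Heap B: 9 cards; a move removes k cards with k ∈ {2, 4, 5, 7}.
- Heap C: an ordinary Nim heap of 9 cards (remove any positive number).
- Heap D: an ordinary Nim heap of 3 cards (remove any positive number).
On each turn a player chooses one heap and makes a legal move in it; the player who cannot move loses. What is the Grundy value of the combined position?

11

Heap A is a plain Nim heap of size 1, so its Grundy value is 1.
Build the Grundy sequence for heap B with g(k) = mex{g(k−s) : s ∈ {2, 4, 5, 7}, s ≤ k}:
g(0) = mex{} = 0
g(1) = mex{} = 0
g(2) = mex{0} = 1
g(3) = mex{0} = 1
g(4) = mex{0,1} = 2
g(5) = mex{0,1} = 2
g(6) = mex{0,1,2} = 3
g(7) = mex{0,1,2} = 3
g(8) = mex{0,1,2,3} = 4
g(9) = mex{1,2,3} = 0
So g(9) = 0.
Heap C is a plain Nim heap of size 9, so its Grundy value is 9.
Heap D is a plain Nim heap of size 3, so its Grundy value is 3.
The value of a disjunctive sum is the nim-sum of the parts.
Combined value = 1 ⊕ 0 ⊕ 9 ⊕ 3 = 11.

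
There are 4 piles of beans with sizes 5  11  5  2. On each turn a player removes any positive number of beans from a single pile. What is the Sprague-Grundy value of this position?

9

Nim-sum: 5 ^ 11 ^ 5 ^ 2 = 9.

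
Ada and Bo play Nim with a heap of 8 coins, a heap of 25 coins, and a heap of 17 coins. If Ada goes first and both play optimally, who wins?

Bo wins

Nim-sum: 8 XOR 25 XOR 17 = 0.
The nim-sum is 0, so this is a P-position: the player to move is in a losing position under optimal play; Ada is about to move from it and so loses — Bo wins.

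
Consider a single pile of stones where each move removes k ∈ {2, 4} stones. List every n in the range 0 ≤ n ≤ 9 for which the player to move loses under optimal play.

0, 1, 6, 7

Build the Grundy sequence with g(k) = mex{g(k−s) : s ∈ {2, 4}, s ≤ k}:
g(0) = mex{} = 0
g(1) = mex{} = 0
g(2) = mex{0} = 1
g(3) = mex{0} = 1
g(4) = mex{0,1} = 2
g(5) = mex{0,1} = 2
g(6) = mex{1,2} = 0
g(7) = mex{1,2} = 0
g(8) = mex{0,2} = 1
g(9) = mex{0,2} = 1
The P-positions (g = 0) in 0..9 are 0, 1, 6, 7.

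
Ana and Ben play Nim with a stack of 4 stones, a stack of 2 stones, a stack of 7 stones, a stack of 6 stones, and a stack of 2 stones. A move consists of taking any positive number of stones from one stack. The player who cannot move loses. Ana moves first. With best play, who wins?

Ana wins

Nim-sum: 4 ^ 2 ^ 7 ^ 6 ^ 2 = 5.
The nim-sum is 5 ≠ 0, so this is an N-position: the player to move can win; Ana has a winning move.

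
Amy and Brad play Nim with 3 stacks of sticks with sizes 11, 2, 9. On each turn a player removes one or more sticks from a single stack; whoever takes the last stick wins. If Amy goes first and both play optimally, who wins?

Compute the nim-sum pairwise:
11 XOR 2 = 9
9 XOR 9 = 0
The nim-sum is 0, so this is a P-position: the player to move is in a losing position under optimal play; Amy is about to move from it and so loses — Brad wins.

Brad wins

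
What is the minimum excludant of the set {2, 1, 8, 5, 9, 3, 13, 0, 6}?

4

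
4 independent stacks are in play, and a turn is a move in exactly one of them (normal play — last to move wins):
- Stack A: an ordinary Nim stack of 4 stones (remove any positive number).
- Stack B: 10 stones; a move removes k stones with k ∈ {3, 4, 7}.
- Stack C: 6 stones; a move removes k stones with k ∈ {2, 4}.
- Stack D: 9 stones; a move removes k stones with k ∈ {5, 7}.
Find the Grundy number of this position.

5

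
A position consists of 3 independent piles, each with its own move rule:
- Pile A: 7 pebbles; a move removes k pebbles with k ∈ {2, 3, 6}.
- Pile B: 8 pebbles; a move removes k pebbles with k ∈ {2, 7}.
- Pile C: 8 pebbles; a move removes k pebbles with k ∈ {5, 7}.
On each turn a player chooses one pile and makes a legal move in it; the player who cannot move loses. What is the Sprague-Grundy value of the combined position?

Grundy values for pile A (subtraction set {2, 3, 6}):
g(0) = mex{} = 0
g(1) = mex{} = 0
g(2) = mex{0} = 1
g(3) = mex{0} = 1
g(4) = mex{0,1} = 2
g(5) = mex{1} = 0
g(6) = mex{0,1,2} = 3
g(7) = mex{0,2} = 1
So g(7) = 1.
Build the Grundy sequence for pile B with g(k) = mex{g(k−s) : s ∈ {2, 7}, s ≤ k}:
g(0) = mex{} = 0
g(1) = mex{} = 0
g(2) = mex{0} = 1
g(3) = mex{0} = 1
g(4) = mex{1} = 0
g(5) = mex{1} = 0
g(6) = mex{0} = 1
g(7) = mex{0} = 1
g(8) = mex{0,1} = 2
So g(8) = 2.
Build the Grundy sequence for pile C with g(k) = mex{g(k−s) : s ∈ {5, 7}, s ≤ k}:
g(0) = mex{} = 0
g(1) = mex{} = 0
g(2) = mex{} = 0
g(3) = mex{} = 0
g(4) = mex{} = 0
g(5) = mex{0} = 1
g(6) = mex{0} = 1
g(7) = mex{0} = 1
g(8) = mex{0} = 1
So g(8) = 1.
The value of a disjunctive sum is the nim-sum of the parts.
Combined value = 1 ⊕ 2 ⊕ 1 = 2.

2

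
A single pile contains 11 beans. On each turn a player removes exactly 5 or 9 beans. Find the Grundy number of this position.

Compute g(0), g(1), … for moves {5, 9}:
k:     0  1  2  3  4  5  6  7  8  9 10 11
g(k):  0  0  0  0  0  1  1  1  1  1  2  2
So g(11) = 2.

2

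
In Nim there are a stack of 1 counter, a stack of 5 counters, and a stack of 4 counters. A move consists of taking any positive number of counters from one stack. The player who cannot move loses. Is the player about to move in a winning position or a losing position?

In binary:
  001  (1)
  101  (5)
  100  (4)
  ---
  000  (0)
The nim-sum is 0, so this is a P-position: the player to move is in a losing position under optimal play.

Losing position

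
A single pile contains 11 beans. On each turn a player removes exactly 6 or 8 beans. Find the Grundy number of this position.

1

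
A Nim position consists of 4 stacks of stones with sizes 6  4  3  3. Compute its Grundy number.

Compute the nim-sum pairwise:
6 ⊕ 4 = 2
2 ⊕ 3 = 1
1 ⊕ 3 = 2

2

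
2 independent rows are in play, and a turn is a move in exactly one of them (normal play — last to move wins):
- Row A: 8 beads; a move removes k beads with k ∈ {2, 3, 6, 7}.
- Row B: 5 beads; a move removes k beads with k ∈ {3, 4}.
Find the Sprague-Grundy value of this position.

3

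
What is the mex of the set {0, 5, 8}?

0 is in the set but 1 is not, so the mex is 1.

1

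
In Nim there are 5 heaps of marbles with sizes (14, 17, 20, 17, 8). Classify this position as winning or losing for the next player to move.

Winning position

Nim-sum: 14 XOR 17 XOR 20 XOR 17 XOR 8 = 18.
The nim-sum is 18 ≠ 0, so this is an N-position: the player to move can win.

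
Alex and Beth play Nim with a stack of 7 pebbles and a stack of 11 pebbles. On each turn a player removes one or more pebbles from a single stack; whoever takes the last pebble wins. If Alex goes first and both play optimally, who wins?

Bitwise XOR of the heap sizes:
  0111  (7)
  1011  (11)
  ----
  1100  (12)
The nim-sum is 12 ≠ 0, so this is an N-position: the player to move can win; Alex has a winning move.

Alex wins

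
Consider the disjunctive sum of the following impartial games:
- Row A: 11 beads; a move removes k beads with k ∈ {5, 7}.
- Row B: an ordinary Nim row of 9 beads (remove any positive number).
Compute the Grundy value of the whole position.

11

Build the Grundy sequence for row A with g(k) = mex{g(k−s) : s ∈ {5, 7}, s ≤ k}:
k:     0  1  2  3  4  5  6  7  8  9 10 11
g(k):  0  0  0  0  0  1  1  1  1  1  2  2
So g(11) = 2.
Row B is a plain Nim row of size 9, so its Grundy value is 9.
By the Sprague-Grundy theorem, the Grundy value of a sum of independent games is the XOR of the component values.
Combined value = 2 XOR 9 = 11.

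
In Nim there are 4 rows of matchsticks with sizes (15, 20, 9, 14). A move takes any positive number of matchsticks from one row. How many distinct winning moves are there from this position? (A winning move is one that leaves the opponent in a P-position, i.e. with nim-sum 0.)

Nim-sum: 15 ^ 20 ^ 9 ^ 14 = 28.
The overall nim-sum is X = 28. A row of size p has a winning move iff p XOR X < p (reduce it to p XOR X).
  15: 15 XOR 28 = 19 ≥ 15 — no move.
  20: 20 XOR 28 = 8 < 20 — winning move (to 8).
  9: 9 XOR 28 = 21 ≥ 9 — no move.
  14: 14 XOR 28 = 18 ≥ 14 — no move.
That gives 1 winning move.

1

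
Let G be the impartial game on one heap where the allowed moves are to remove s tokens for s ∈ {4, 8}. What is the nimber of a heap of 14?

0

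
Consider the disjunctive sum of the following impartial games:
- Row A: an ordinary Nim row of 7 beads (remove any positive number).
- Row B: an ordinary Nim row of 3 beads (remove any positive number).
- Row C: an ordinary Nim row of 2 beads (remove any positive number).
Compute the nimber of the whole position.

6

Row A is a plain Nim row of size 7, so its Grundy value is 7.
Row B is a plain Nim row of size 3, so its Grundy value is 3.
Row C is a plain Nim row of size 2, so its Grundy value is 2.
By the Sprague-Grundy theorem, the Grundy value of a sum of independent games is the XOR of the component values.
Combined value = 7 XOR 3 XOR 2 = 6.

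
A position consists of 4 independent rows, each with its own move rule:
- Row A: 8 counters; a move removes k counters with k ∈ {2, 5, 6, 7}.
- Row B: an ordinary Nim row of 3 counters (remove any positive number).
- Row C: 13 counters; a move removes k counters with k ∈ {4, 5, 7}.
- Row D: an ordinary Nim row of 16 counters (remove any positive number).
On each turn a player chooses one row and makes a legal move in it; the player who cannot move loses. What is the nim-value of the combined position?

17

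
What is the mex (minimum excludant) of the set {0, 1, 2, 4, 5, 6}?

3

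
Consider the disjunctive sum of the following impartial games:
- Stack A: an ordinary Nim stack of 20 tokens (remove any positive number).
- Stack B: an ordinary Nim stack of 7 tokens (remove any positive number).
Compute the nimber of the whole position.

19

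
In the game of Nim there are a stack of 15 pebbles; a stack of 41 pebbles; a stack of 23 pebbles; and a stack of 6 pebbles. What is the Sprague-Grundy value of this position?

55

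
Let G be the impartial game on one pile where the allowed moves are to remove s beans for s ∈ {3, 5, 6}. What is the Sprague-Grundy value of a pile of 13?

Build the Grundy sequence with g(k) = mex{g(k−s) : s ∈ {3, 5, 6}, s ≤ k}:
g(0) = mex{} = 0
g(1) = mex{} = 0
g(2) = mex{} = 0
g(3) = mex{0} = 1
g(4) = mex{0} = 1
g(5) = mex{0} = 1
g(6) = mex{0,1} = 2
g(7) = mex{0,1} = 2
g(8) = mex{0,1} = 2
g(9) = mex{1,2} = 0
g(10) = mex{1,2} = 0
g(11) = mex{1,2} = 0
g(12) = mex{0,2} = 1
g(13) = mex{0,2} = 1
So g(13) = 1.

1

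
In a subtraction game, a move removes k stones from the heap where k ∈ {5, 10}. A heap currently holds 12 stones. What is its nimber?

Grundy values for subtraction set {5, 10}:
k:     0  1  2  3  4  5  6  7  8  9 10 11 12
g(k):  0  0  0  0  0  1  1  1  1  1  2  2  2
So g(12) = 2.

2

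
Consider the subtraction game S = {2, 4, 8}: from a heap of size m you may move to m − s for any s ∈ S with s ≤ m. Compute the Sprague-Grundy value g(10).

2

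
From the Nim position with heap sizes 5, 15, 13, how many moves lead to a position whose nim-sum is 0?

Compute the nim-sum pairwise:
5 ⊕ 15 = 10
10 ⊕ 13 = 7
The overall nim-sum is X = 7. A heap of size p has a winning move iff p XOR X < p (reduce it to p XOR X).
  5: 5 XOR 7 = 2 < 5 — winning move (to 2).
  15: 15 XOR 7 = 8 < 15 — winning move (to 8).
  13: 13 XOR 7 = 10 < 13 — winning move (to 10).
That gives 3 winning moves.

3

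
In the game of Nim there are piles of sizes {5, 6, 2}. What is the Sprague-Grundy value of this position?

Bitwise XOR of the heap sizes:
  101  (5)
  110  (6)
  010  (2)
  ---
  001  (1)

1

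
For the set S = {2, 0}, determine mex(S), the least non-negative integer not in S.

1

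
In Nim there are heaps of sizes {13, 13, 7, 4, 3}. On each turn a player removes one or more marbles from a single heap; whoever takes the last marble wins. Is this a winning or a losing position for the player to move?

Losing position

Compute the nim-sum pairwise:
13 XOR 13 = 0
0 XOR 7 = 7
7 XOR 4 = 3
3 XOR 3 = 0
The nim-sum is 0, so this is a P-position: the player to move is in a losing position under optimal play.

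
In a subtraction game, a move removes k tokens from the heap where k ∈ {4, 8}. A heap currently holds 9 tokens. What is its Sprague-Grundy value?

Grundy values for subtraction set {4, 8}:
k:     0  1  2  3  4  5  6  7  8  9
g(k):  0  0  0  0  1  1  1  1  2  2
So g(9) = 2.

2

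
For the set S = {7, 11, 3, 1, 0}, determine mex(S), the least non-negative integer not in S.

2

The values 0, 1 are all present; 2 is the first non-negative integer missing from the set.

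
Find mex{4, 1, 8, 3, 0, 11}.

2

The values 0, 1 are all present; 2 is the first non-negative integer missing from the set.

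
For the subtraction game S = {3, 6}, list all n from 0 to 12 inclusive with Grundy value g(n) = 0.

0, 1, 2, 9, 10, 11

Grundy values for subtraction set {3, 6}:
k:     0  1  2  3  4  5  6  7  8  9 10 11 12
g(k):  0  0  0  1  1  1  2  2  2  0  0  0  1
The P-positions (g = 0) in 0..12 are 0, 1, 2, 9, 10, 11.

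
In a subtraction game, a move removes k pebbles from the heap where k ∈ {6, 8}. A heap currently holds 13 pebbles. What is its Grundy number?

Build the Grundy sequence with g(k) = mex{g(k−s) : s ∈ {6, 8}, s ≤ k}:
k:     0  1  2  3  4  5  6  7  8  9 10 11 12 13
g(k):  0  0  0  0  0  0  1  1  1  1  1  1  2  2
So g(13) = 2.

2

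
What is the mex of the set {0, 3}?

1

0 is in the set but 1 is not, so the mex is 1.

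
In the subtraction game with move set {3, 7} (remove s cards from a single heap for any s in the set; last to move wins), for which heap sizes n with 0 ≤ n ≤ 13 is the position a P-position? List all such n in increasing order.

0, 1, 2, 6, 10, 11, 12

Build the Grundy sequence with g(k) = mex{g(k−s) : s ∈ {3, 7}, s ≤ k}:
g(0) = mex{} = 0
g(1) = mex{} = 0
g(2) = mex{} = 0
g(3) = mex{0} = 1
g(4) = mex{0} = 1
g(5) = mex{0} = 1
g(6) = mex{1} = 0
g(7) = mex{0,1} = 2
g(8) = mex{0,1} = 2
g(9) = mex{0} = 1
g(10) = mex{1,2} = 0
g(11) = mex{1,2} = 0
g(12) = mex{1} = 0
g(13) = mex{0} = 1
The P-positions (g = 0) in 0..13 are 0, 1, 2, 6, 10, 11, 12.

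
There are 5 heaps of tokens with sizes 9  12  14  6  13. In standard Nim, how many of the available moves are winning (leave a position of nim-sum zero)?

0

Compute the nim-sum pairwise:
9 XOR 12 = 5
5 XOR 14 = 11
11 XOR 6 = 13
13 XOR 13 = 0
The nim-sum is already 0, so every move leaves a nonzero nim-sum — there are no winning moves.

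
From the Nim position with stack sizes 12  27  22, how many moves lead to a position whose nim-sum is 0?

In binary:
  01100  (12)
  11011  (27)
  10110  (22)
  -----
  00001  (1)
The overall nim-sum is X = 1. A stack of size p has a winning move iff p XOR X < p (reduce it to p XOR X).
  12: 12 XOR 1 = 13 ≥ 12 — no move.
  27: 27 XOR 1 = 26 < 27 — winning move (to 26).
  22: 22 XOR 1 = 23 ≥ 22 — no move.
That gives 1 winning move.

1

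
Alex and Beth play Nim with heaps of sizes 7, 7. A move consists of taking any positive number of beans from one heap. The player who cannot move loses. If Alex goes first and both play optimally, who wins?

Bitwise XOR of the heap sizes:
  111  (7)
  111  (7)
  ---
  000  (0)
The nim-sum is 0, so this is a P-position: the player to move is in a losing position under optimal play; Alex is about to move from it and so loses — Beth wins.

Beth wins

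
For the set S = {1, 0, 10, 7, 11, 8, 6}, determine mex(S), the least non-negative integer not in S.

2

The values 0, 1 are all present; 2 is the first non-negative integer missing from the set.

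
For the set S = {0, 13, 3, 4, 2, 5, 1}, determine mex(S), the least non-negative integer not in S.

6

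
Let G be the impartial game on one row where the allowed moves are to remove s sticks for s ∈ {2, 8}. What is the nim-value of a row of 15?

0

Compute g(0), g(1), … for moves {2, 8}:
k:     0  1  2  3  4  5  6  7  8  9 10 11 12 13 14 15
g(k):  0  0  1  1  0  0  1  1  2  2  0  0  1  1  0  0
So g(15) = 0.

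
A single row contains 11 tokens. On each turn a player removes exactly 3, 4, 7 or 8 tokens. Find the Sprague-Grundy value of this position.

Build the Grundy sequence with g(k) = mex{g(k−s) : s ∈ {3, 4, 7, 8}, s ≤ k}:
g(0) = mex{} = 0
g(1) = mex{} = 0
g(2) = mex{} = 0
g(3) = mex{0} = 1
g(4) = mex{0} = 1
g(5) = mex{0} = 1
g(6) = mex{0,1} = 2
g(7) = mex{0,1} = 2
g(8) = mex{0,1} = 2
g(9) = mex{0,1,2} = 3
g(10) = mex{0,1,2} = 3
g(11) = mex{1,2} = 0
So g(11) = 0.

0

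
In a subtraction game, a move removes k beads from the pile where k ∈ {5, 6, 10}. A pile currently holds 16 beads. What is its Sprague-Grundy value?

0

Compute g(0), g(1), … for moves {5, 6, 10}:
k:     0  1  2  3  4  5  6  7  8  9 10 11 12 13 14 15 16
g(k):  0  0  0  0  0  1  1  1  1  1  2  2  2  2  2  0  0
So g(16) = 0.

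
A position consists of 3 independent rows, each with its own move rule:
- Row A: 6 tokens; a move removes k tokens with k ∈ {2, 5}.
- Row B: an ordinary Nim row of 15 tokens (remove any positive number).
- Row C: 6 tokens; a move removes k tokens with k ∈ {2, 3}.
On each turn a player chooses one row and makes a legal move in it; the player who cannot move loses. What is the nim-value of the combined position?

14

Build the Grundy sequence for row A with g(k) = mex{g(k−s) : s ∈ {2, 5}, s ≤ k}:
g(0) = mex{} = 0
g(1) = mex{} = 0
g(2) = mex{0} = 1
g(3) = mex{0} = 1
g(4) = mex{1} = 0
g(5) = mex{0,1} = 2
g(6) = mex{0} = 1
So g(6) = 1.
Row B is a plain Nim row of size 15, so its Grundy value is 15.
Grundy values for row C (subtraction set {2, 3}):
g(0) = mex{} = 0
g(1) = mex{} = 0
g(2) = mex{0} = 1
g(3) = mex{0} = 1
g(4) = mex{0,1} = 2
g(5) = mex{1} = 0
g(6) = mex{1,2} = 0
So g(6) = 0.
The value of a disjunctive sum is the nim-sum of the parts.
Combined value = 1 XOR 15 XOR 0 = 14.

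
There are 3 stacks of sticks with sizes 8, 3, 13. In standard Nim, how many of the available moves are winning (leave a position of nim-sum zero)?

Compute the nim-sum pairwise:
8 ⊕ 3 = 11
11 ⊕ 13 = 6
The overall nim-sum is X = 6. A stack of size p has a winning move iff p XOR X < p (reduce it to p XOR X).
  8: 8 XOR 6 = 14 ≥ 8 — no move.
  3: 3 XOR 6 = 5 ≥ 3 — no move.
  13: 13 XOR 6 = 11 < 13 — winning move (to 11).
That gives 1 winning move.

1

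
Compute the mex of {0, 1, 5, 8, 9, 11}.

The values 0, 1 are all present; 2 is the first non-negative integer missing from the set.

2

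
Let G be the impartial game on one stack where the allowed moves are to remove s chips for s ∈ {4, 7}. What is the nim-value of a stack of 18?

Build the Grundy sequence with g(k) = mex{g(k−s) : s ∈ {4, 7}, s ≤ k}:
k:     0  1  2  3  4  5  6  7  8  9 10 11 12 13 14 15 16 17 18
g(k):  0  0  0  0  1  1  1  1  2  2  2  0  0  0  0  1  1  1  1
So g(18) = 1.

1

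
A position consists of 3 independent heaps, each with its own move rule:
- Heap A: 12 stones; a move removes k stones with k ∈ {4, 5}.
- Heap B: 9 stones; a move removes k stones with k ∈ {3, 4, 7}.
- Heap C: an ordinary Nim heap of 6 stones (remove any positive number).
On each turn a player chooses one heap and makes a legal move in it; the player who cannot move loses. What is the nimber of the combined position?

For heap A, compute g(0), g(1), … with moves {4, 5}:
k:     0  1  2  3  4  5  6  7  8  9 10 11 12
g(k):  0  0  0  0  1  1  1  1  2  0  0  0  0
So g(12) = 0.
For heap B, compute g(0), g(1), … with moves {3, 4, 7}:
g(0) = mex{} = 0
g(1) = mex{} = 0
g(2) = mex{} = 0
g(3) = mex{0} = 1
g(4) = mex{0} = 1
g(5) = mex{0} = 1
g(6) = mex{0,1} = 2
g(7) = mex{0,1} = 2
g(8) = mex{0,1} = 2
g(9) = mex{0,1,2} = 3
So g(9) = 3.
Heap C is a plain Nim heap of size 6, so its Grundy value is 6.
The value of a disjunctive sum is the nim-sum of the parts.
Combined value = 0 ⊕ 3 ⊕ 6 = 5.

5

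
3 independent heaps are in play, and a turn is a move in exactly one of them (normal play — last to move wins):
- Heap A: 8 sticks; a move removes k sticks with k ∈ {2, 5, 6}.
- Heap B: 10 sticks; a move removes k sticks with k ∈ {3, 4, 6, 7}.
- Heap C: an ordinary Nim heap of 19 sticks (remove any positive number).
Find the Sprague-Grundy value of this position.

19

For heap A, compute g(0), g(1), … with moves {2, 5, 6}:
k:     0  1  2  3  4  5  6  7  8
g(k):  0  0  1  1  0  2  1  3  0
So g(8) = 0.
For heap B, compute g(0), g(1), … with moves {3, 4, 6, 7}:
g(0) = mex{} = 0
g(1) = mex{} = 0
g(2) = mex{} = 0
g(3) = mex{0} = 1
g(4) = mex{0} = 1
g(5) = mex{0} = 1
g(6) = mex{0,1} = 2
g(7) = mex{0,1} = 2
g(8) = mex{0,1} = 2
g(9) = mex{0,1,2} = 3
g(10) = mex{1,2} = 0
So g(10) = 0.
Heap C is a plain Nim heap of size 19, so its Grundy value is 19.
By the Sprague-Grundy theorem, the Grundy value of a sum of independent games is the XOR of the component values.
Combined value = 0 XOR 0 XOR 19 = 19.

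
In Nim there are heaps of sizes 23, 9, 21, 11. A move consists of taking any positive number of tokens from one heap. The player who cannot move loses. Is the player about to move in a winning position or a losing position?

Losing position

Compute the nim-sum pairwise:
23 ⊕ 9 = 30
30 ⊕ 21 = 11
11 ⊕ 11 = 0
The nim-sum is 0, so this is a P-position: the player to move is in a losing position under optimal play.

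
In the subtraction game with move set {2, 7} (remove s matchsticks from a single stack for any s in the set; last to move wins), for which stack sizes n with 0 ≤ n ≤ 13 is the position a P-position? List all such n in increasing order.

Compute g(0), g(1), … for moves {2, 7}:
g(0) = mex{} = 0
g(1) = mex{} = 0
g(2) = mex{0} = 1
g(3) = mex{0} = 1
g(4) = mex{1} = 0
g(5) = mex{1} = 0
g(6) = mex{0} = 1
g(7) = mex{0} = 1
g(8) = mex{0,1} = 2
g(9) = mex{1} = 0
g(10) = mex{1,2} = 0
g(11) = mex{0} = 1
g(12) = mex{0} = 1
g(13) = mex{1} = 0
The P-positions (g = 0) in 0..13 are 0, 1, 4, 5, 9, 10, 13.

0, 1, 4, 5, 9, 10, 13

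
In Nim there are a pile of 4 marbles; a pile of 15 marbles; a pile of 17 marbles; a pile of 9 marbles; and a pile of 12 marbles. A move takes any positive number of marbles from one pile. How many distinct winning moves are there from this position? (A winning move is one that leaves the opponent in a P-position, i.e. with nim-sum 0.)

1

Compute the nim-sum pairwise:
4 ⊕ 15 = 11
11 ⊕ 17 = 26
26 ⊕ 9 = 19
19 ⊕ 12 = 31
The overall nim-sum is X = 31. A pile of size p has a winning move iff p XOR X < p (reduce it to p XOR X).
  4: 4 XOR 31 = 27 ≥ 4 — no move.
  15: 15 XOR 31 = 16 ≥ 15 — no move.
  17: 17 XOR 31 = 14 < 17 — winning move (to 14).
  9: 9 XOR 31 = 22 ≥ 9 — no move.
  12: 12 XOR 31 = 19 ≥ 12 — no move.
That gives 1 winning move.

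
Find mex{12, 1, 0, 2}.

The values 0, 1, 2 are all present; 3 is the first non-negative integer missing from the set.

3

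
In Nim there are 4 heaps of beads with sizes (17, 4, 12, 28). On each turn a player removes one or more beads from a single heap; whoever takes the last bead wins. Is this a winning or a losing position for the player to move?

Winning position

Nim-sum: 17 ⊕ 4 ⊕ 12 ⊕ 28 = 5.
The nim-sum is 5 ≠ 0, so this is an N-position: the player to move can win.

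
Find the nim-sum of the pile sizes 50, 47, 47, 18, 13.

45

Nim-sum: 50 ⊕ 47 ⊕ 47 ⊕ 18 ⊕ 13 = 45.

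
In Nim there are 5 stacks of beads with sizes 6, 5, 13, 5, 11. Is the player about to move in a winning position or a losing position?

Nim-sum: 6 ^ 5 ^ 13 ^ 5 ^ 11 = 0.
The nim-sum is 0, so this is a P-position: the player to move is in a losing position under optimal play.

Losing position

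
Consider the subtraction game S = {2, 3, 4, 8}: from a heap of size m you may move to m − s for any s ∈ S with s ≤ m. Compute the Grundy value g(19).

Compute g(0), g(1), … for moves {2, 3, 4, 8}:
k:     0  1  2  3  4  5  6  7  8  9 10 11 12 13 14 15 16 17 18 19
g(k):  0  0  1  1  2  2  0  0  1  1  2  2  0  0  1  1  2  2  0  0
So g(19) = 0.

0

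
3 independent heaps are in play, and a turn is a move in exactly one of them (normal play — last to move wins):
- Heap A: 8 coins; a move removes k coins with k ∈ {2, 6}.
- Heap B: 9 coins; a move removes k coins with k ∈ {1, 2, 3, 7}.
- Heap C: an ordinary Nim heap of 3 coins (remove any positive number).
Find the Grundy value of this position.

2

Grundy values for heap A (subtraction set {2, 6}):
k:     0  1  2  3  4  5  6  7  8
g(k):  0  0  1  1  0  0  1  1  0
So g(8) = 0.
For heap B, compute g(0), g(1), … with moves {1, 2, 3, 7}:
g(0) = mex{} = 0
g(1) = mex{0} = 1
g(2) = mex{0,1} = 2
g(3) = mex{0,1,2} = 3
g(4) = mex{1,2,3} = 0
g(5) = mex{0,2,3} = 1
g(6) = mex{0,1,3} = 2
g(7) = mex{0,1,2} = 3
g(8) = mex{1,2,3} = 0
g(9) = mex{0,2,3} = 1
So g(9) = 1.
Heap C is a plain Nim heap of size 3, so its Grundy value is 3.
The value of a disjunctive sum is the nim-sum of the parts.
Combined value = 0 XOR 1 XOR 3 = 2.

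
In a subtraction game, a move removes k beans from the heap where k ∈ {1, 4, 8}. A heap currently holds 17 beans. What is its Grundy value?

0

Build the Grundy sequence with g(k) = mex{g(k−s) : s ∈ {1, 4, 8}, s ≤ k}:
k:     0  1  2  3  4  5  6  7  8  9 10 11 12 13 14 15 16 17
g(k):  0  1  0  1  2  0  1  0  1  2  3  2  0  1  0  1  2  0
So g(17) = 0.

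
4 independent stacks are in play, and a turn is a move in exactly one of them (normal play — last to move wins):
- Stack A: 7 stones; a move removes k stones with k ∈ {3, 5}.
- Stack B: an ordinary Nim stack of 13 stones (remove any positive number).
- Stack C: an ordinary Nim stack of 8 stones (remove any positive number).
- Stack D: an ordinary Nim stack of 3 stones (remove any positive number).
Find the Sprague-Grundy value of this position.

For stack A, compute g(0), g(1), … with moves {3, 5}:
g(0) = mex{} = 0
g(1) = mex{} = 0
g(2) = mex{} = 0
g(3) = mex{0} = 1
g(4) = mex{0} = 1
g(5) = mex{0} = 1
g(6) = mex{0,1} = 2
g(7) = mex{0,1} = 2
So g(7) = 2.
Stack B is a plain Nim stack of size 13, so its Grundy value is 13.
Stack C is a plain Nim stack of size 8, so its Grundy value is 8.
Stack D is a plain Nim stack of size 3, so its Grundy value is 3.
By the Sprague-Grundy theorem, the Grundy value of a sum of independent games is the XOR of the component values.
Combined value = 2 ⊕ 13 ⊕ 8 ⊕ 3 = 4.

4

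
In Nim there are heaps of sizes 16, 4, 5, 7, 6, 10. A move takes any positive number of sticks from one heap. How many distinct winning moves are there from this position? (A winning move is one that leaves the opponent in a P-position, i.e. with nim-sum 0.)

Bitwise XOR of the heap sizes:
  10000  (16)
  00100  (4)
  00101  (5)
  00111  (7)
  00110  (6)
  01010  (10)
  -----
  11010  (26)
The overall nim-sum is X = 26. A heap of size p has a winning move iff p XOR X < p (reduce it to p XOR X).
  16: 16 XOR 26 = 10 < 16 — winning move (to 10).
  4: 4 XOR 26 = 30 ≥ 4 — no move.
  5: 5 XOR 26 = 31 ≥ 5 — no move.
  7: 7 XOR 26 = 29 ≥ 7 — no move.
  6: 6 XOR 26 = 28 ≥ 6 — no move.
  10: 10 XOR 26 = 16 ≥ 10 — no move.
That gives 1 winning move.

1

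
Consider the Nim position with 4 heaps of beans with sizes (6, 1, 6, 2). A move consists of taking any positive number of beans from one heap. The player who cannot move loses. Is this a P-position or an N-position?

N-position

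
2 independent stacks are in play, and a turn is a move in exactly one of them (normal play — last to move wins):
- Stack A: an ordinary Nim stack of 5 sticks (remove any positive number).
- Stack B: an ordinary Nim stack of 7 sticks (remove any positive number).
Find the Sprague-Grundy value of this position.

Stack A is a plain Nim stack of size 5, so its Grundy value is 5.
Stack B is a plain Nim stack of size 7, so its Grundy value is 7.
The value of a disjunctive sum is the nim-sum of the parts.
Combined value = 5 XOR 7 = 2.

2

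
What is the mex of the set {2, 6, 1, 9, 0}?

The values 0, 1, 2 are all present; 3 is the first non-negative integer missing from the set.

3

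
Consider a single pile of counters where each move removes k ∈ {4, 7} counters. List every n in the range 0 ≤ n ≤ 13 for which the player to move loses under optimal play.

0, 1, 2, 3, 11, 12, 13

Build the Grundy sequence with g(k) = mex{g(k−s) : s ∈ {4, 7}, s ≤ k}:
g(0) = mex{} = 0
g(1) = mex{} = 0
g(2) = mex{} = 0
g(3) = mex{} = 0
g(4) = mex{0} = 1
g(5) = mex{0} = 1
g(6) = mex{0} = 1
g(7) = mex{0} = 1
g(8) = mex{0,1} = 2
g(9) = mex{0,1} = 2
g(10) = mex{0,1} = 2
g(11) = mex{1} = 0
g(12) = mex{1,2} = 0
g(13) = mex{1,2} = 0
The P-positions (g = 0) in 0..13 are 0, 1, 2, 3, 11, 12, 13.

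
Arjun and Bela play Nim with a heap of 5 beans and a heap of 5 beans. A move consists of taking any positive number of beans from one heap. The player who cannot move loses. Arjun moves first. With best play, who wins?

Write each in binary and XOR column by column:
  101  (5)
  101  (5)
  ---
  000  (0)
The nim-sum is 0, so this is a P-position: the player to move is in a losing position under optimal play; Arjun is about to move from it and so loses — Bela wins.

Bela wins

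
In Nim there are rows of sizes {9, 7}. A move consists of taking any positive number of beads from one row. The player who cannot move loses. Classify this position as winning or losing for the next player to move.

Winning position

Compute the nim-sum pairwise:
9 XOR 7 = 14
The nim-sum is 14 ≠ 0, so this is an N-position: the player to move can win.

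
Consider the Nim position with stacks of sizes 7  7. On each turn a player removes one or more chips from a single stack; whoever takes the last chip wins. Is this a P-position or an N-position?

Compute the nim-sum pairwise:
7 ^ 7 = 0
The nim-sum is 0, so this is a P-position: the player to move is in a losing position under optimal play.

P-position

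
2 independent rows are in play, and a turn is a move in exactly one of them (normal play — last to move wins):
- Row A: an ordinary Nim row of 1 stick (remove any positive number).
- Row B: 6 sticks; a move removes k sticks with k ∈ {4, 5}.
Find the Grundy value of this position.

Row A is a plain Nim row of size 1, so its Grundy value is 1.
Grundy values for row B (subtraction set {4, 5}):
g(0) = mex{} = 0
g(1) = mex{} = 0
g(2) = mex{} = 0
g(3) = mex{} = 0
g(4) = mex{0} = 1
g(5) = mex{0} = 1
g(6) = mex{0} = 1
So g(6) = 1.
The value of a disjunctive sum is the nim-sum of the parts.
Combined value = 1 ⊕ 1 = 0.

0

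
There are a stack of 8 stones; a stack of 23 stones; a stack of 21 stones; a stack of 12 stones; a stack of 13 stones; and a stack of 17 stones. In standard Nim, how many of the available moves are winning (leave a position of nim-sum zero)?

3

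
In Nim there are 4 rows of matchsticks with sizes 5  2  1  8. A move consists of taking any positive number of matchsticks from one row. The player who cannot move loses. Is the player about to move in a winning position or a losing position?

In binary:
  0101  (5)
  0010  (2)
  0001  (1)
  1000  (8)
  ----
  1110  (14)
The nim-sum is 14 ≠ 0, so this is an N-position: the player to move can win.

Winning position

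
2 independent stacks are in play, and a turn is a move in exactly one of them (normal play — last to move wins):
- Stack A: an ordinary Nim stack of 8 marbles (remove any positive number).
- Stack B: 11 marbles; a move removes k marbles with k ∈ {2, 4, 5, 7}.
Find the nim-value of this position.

9

Stack A is a plain Nim stack of size 8, so its Grundy value is 8.
For stack B, compute g(0), g(1), … with moves {2, 4, 5, 7}:
k:     0  1  2  3  4  5  6  7  8  9 10 11
g(k):  0  0  1  1  2  2  3  3  4  0  0  1
So g(11) = 1.
By the Sprague-Grundy theorem, the Grundy value of a sum of independent games is the XOR of the component values.
Combined value = 8 ⊕ 1 = 9.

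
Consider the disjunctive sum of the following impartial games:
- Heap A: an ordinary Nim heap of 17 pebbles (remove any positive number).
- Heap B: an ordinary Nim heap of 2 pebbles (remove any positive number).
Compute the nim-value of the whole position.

19

Heap A is a plain Nim heap of size 17, so its Grundy value is 17.
Heap B is a plain Nim heap of size 2, so its Grundy value is 2.
The value of a disjunctive sum is the nim-sum of the parts.
Combined value = 17 XOR 2 = 19.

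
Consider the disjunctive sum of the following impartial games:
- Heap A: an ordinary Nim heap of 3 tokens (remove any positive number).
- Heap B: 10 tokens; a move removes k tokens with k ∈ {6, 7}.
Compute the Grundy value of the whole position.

2

Heap A is a plain Nim heap of size 3, so its Grundy value is 3.
Grundy values for heap B (subtraction set {6, 7}):
k:     0  1  2  3  4  5  6  7  8  9 10
g(k):  0  0  0  0  0  0  1  1  1  1  1
So g(10) = 1.
The value of a disjunctive sum is the nim-sum of the parts.
Combined value = 3 XOR 1 = 2.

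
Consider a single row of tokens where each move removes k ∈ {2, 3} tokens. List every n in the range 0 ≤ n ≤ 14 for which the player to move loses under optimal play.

0, 1, 5, 6, 10, 11

Compute g(0), g(1), … for moves {2, 3}:
g(0) = mex{} = 0
g(1) = mex{} = 0
g(2) = mex{0} = 1
g(3) = mex{0} = 1
g(4) = mex{0,1} = 2
g(5) = mex{1} = 0
g(6) = mex{1,2} = 0
g(7) = mex{0,2} = 1
g(8) = mex{0} = 1
g(9) = mex{0,1} = 2
g(10) = mex{1} = 0
g(11) = mex{1,2} = 0
g(12) = mex{0,2} = 1
g(13) = mex{0} = 1
g(14) = mex{0,1} = 2
The P-positions (g = 0) in 0..14 are 0, 1, 5, 6, 10, 11.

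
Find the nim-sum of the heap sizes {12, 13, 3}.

2

Compute the nim-sum pairwise:
12 ^ 13 = 1
1 ^ 3 = 2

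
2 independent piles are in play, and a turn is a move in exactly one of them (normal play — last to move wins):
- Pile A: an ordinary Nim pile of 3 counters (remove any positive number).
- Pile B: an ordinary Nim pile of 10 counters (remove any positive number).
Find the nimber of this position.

9

Pile A is a plain Nim pile of size 3, so its Grundy value is 3.
Pile B is a plain Nim pile of size 10, so its Grundy value is 10.
By the Sprague-Grundy theorem, the Grundy value of a sum of independent games is the XOR of the component values.
Combined value = 3 XOR 10 = 9.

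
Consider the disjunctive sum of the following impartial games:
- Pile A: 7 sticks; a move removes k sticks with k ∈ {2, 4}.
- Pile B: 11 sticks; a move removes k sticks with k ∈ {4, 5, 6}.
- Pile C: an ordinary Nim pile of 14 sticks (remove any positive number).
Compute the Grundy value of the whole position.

14

Build the Grundy sequence for pile A with g(k) = mex{g(k−s) : s ∈ {2, 4}, s ≤ k}:
g(0) = mex{} = 0
g(1) = mex{} = 0
g(2) = mex{0} = 1
g(3) = mex{0} = 1
g(4) = mex{0,1} = 2
g(5) = mex{0,1} = 2
g(6) = mex{1,2} = 0
g(7) = mex{1,2} = 0
So g(7) = 0.
Grundy values for pile B (subtraction set {4, 5, 6}):
k:     0  1  2  3  4  5  6  7  8  9 10 11
g(k):  0  0  0  0  1  1  1  1  2  2  0  0
So g(11) = 0.
Pile C is a plain Nim pile of size 14, so its Grundy value is 14.
The value of a disjunctive sum is the nim-sum of the parts.
Combined value = 0 XOR 0 XOR 14 = 14.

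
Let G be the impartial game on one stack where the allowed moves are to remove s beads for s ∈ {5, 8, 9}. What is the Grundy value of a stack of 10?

2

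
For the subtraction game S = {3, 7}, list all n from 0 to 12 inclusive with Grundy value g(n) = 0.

0, 1, 2, 6, 10, 11, 12

Build the Grundy sequence with g(k) = mex{g(k−s) : s ∈ {3, 7}, s ≤ k}:
k:     0  1  2  3  4  5  6  7  8  9 10 11 12
g(k):  0  0  0  1  1  1  0  2  2  1  0  0  0
The P-positions (g = 0) in 0..12 are 0, 1, 2, 6, 10, 11, 12.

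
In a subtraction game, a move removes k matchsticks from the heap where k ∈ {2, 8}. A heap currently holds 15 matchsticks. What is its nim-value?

0

Grundy values for subtraction set {2, 8}:
k:     0  1  2  3  4  5  6  7  8  9 10 11 12 13 14 15
g(k):  0  0  1  1  0  0  1  1  2  2  0  0  1  1  0  0
So g(15) = 0.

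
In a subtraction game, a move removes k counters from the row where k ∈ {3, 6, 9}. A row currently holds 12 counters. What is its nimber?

Compute g(0), g(1), … for moves {3, 6, 9}:
k:     0  1  2  3  4  5  6  7  8  9 10 11 12
g(k):  0  0  0  1  1  1  2  2  2  3  3  3  0
So g(12) = 0.

0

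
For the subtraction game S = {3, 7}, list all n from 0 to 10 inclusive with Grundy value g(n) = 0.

0, 1, 2, 6, 10

Build the Grundy sequence with g(k) = mex{g(k−s) : s ∈ {3, 7}, s ≤ k}:
k:     0  1  2  3  4  5  6  7  8  9 10
g(k):  0  0  0  1  1  1  0  2  2  1  0
The P-positions (g = 0) in 0..10 are 0, 1, 2, 6, 10.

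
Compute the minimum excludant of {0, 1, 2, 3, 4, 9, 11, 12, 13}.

The values 0, 1, 2, 3, 4 are all present; 5 is the first non-negative integer missing from the set.

5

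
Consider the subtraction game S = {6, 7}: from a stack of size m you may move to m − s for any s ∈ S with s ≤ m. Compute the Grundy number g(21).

Build the Grundy sequence with g(k) = mex{g(k−s) : s ∈ {6, 7}, s ≤ k}:
k:     0  1  2  3  4  5  6  7  8  9 10 11 12 13 14 15 16 17 18 19 20 21
g(k):  0  0  0  0  0  0  1  1  1  1  1  1  2  0  0  0  0  0  0  1  1  1
So g(21) = 1.

1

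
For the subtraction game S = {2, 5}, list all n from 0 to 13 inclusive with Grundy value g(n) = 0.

0, 1, 4, 7, 8, 11

Build the Grundy sequence with g(k) = mex{g(k−s) : s ∈ {2, 5}, s ≤ k}:
k:     0  1  2  3  4  5  6  7  8  9 10 11 12 13
g(k):  0  0  1  1  0  2  1  0  0  1  1  0  2  1
The P-positions (g = 0) in 0..13 are 0, 1, 4, 7, 8, 11.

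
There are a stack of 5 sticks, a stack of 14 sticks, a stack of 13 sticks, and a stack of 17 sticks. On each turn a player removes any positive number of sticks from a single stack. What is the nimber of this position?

Nim-sum: 5 ^ 14 ^ 13 ^ 17 = 23.

23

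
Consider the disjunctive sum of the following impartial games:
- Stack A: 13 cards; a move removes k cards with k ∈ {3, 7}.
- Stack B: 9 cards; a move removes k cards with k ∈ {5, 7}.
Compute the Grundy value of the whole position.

0

For stack A, compute g(0), g(1), … with moves {3, 7}:
k:     0  1  2  3  4  5  6  7  8  9 10 11 12 13
g(k):  0  0  0  1  1  1  0  2  2  1  0  0  0  1
So g(13) = 1.
Build the Grundy sequence for stack B with g(k) = mex{g(k−s) : s ∈ {5, 7}, s ≤ k}:
k:     0  1  2  3  4  5  6  7  8  9
g(k):  0  0  0  0  0  1  1  1  1  1
So g(9) = 1.
By the Sprague-Grundy theorem, the Grundy value of a sum of independent games is the XOR of the component values.
Combined value = 1 ⊕ 1 = 0.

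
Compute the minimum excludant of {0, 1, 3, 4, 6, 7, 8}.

2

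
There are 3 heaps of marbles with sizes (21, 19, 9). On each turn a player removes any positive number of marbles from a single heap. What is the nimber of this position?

Bitwise XOR of the heap sizes:
  10101  (21)
  10011  (19)
  01001  (9)
  -----
  01111  (15)

15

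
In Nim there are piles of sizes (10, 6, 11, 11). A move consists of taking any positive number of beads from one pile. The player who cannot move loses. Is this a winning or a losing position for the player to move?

Winning position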